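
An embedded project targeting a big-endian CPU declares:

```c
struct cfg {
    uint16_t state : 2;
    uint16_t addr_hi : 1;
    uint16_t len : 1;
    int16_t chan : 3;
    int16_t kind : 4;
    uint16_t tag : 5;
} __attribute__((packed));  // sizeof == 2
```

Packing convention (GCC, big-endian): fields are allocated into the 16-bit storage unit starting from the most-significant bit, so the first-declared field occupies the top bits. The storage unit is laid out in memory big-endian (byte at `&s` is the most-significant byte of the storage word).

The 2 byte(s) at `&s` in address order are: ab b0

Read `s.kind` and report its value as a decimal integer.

-3

[0]=0xab [1]=0xb0 (big-endian) → word 0xabb0
state:2 @ bit 14 → (0xabb0>>14)&0x3 = 0x2
addr_hi:1 @ bit 13 → (0xabb0>>13)&0x1 = 0x1
len:1 @ bit 12 → (0xabb0>>12)&0x1 = 0x0
chan:3 @ bit 9 → (0xabb0>>9)&0x7 = 0x5
kind:4 @ bit 5 → (0xabb0>>5)&0xf = 0xd  ←
tag:5 @ bit 0 → (0xabb0>>0)&0x1f = 0x10
kind signed 4b, MSB=1: 13 - 16 = -3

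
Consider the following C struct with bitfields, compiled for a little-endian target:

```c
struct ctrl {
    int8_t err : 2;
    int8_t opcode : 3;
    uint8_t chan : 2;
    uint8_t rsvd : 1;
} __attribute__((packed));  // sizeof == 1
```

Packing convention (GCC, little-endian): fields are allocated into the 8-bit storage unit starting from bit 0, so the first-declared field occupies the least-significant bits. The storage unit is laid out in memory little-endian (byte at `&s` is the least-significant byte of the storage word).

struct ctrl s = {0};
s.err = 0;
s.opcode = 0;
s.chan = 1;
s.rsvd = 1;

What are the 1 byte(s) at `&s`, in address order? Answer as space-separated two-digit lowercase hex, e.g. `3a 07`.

err:2 = 0 → 0x0 << 0 → word 0x00
opcode:3 = 0 → 0x0 << 2 → word 0x00
chan:2 = 1 → 0x1 << 5 → word 0x20
rsvd:1 = 1 → 0x1 << 7 → word 0xa0
word = 0xa0 → little-endian bytes:
  [0]=0xa0

a0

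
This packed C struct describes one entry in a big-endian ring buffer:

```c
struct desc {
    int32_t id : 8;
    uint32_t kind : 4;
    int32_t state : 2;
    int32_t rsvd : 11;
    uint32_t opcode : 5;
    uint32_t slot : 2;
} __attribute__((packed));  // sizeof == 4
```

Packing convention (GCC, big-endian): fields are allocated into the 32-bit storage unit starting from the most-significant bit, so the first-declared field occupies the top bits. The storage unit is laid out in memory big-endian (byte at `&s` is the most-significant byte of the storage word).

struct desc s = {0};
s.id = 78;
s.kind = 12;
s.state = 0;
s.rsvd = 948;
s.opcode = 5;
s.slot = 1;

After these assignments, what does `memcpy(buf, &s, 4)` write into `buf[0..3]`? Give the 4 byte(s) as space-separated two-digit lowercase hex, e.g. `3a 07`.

[24+:8] id=78 & 0xff = 0x4e; word=0x4e000000
[20+:4] kind=12 & 0xf = 0xc; word=0x4ec00000
[18+:2] state=0 & 0x3 = 0x0; word=0x4ec00000
[7+:11] rsvd=948 & 0x7ff = 0x3b4; word=0x4ec1da00
[2+:5] opcode=5 & 0x1f = 0x5; word=0x4ec1da14
[0+:2] slot=1 & 0x3 = 0x1; word=0x4ec1da15
word = 0x4ec1da15 → big-endian bytes:
  [0]=0x4e  [1]=0xc1  [2]=0xda  [3]=0x15

4e c1 da 15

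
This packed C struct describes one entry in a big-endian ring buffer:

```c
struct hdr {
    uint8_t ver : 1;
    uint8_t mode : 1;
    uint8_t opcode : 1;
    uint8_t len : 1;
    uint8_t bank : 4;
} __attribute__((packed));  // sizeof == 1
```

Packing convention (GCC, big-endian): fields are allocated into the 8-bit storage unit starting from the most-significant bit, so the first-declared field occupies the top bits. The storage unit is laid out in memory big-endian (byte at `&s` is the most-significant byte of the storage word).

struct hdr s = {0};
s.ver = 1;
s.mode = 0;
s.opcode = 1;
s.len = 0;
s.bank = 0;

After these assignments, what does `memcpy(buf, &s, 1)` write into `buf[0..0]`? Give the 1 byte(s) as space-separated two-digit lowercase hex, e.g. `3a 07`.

ver:1 = 1 → 0x1 << 7 → word 0x80
mode:1 = 0 → 0x0 << 6 → word 0x80
opcode:1 = 1 → 0x1 << 5 → word 0xa0
len:1 = 0 → 0x0 << 4 → word 0xa0
bank:4 = 0 → 0x0 << 0 → word 0xa0
word = 0xa0 → big-endian bytes:
  [0]=0xa0

a0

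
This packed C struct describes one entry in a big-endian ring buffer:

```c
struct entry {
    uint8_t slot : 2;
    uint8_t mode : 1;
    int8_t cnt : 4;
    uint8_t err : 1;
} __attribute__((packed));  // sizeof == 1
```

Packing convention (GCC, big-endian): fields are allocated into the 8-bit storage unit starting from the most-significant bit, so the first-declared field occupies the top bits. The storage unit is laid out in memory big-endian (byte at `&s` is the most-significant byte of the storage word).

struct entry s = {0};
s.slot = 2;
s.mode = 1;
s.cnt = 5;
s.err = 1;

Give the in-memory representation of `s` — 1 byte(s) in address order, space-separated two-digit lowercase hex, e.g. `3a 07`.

[6+:2] slot=2 & 0x3 = 0x2; word=0x80
[5+:1] mode=1 & 0x1 = 0x1; word=0xa0
[1+:4] cnt=5 & 0xf = 0x5; word=0xaa
[0+:1] err=1 & 0x1 = 0x1; word=0xab
word = 0xab → big-endian bytes:
  [0]=0xab

ab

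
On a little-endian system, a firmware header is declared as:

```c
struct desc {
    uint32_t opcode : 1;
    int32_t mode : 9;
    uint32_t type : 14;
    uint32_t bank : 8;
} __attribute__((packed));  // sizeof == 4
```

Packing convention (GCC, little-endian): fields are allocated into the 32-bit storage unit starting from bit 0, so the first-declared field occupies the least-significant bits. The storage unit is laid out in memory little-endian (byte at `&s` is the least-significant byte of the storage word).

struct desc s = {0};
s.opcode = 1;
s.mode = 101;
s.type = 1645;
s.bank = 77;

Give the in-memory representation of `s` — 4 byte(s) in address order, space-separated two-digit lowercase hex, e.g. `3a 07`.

cb b4 19 4d

[0+:1] opcode=1 & 0x1 = 0x1; word=0x00000001
[1+:9] mode=101 & 0x1ff = 0x65; word=0x000000cb
[10+:14] type=1645 & 0x3fff = 0x66d; word=0x0019b4cb
[24+:8] bank=77 & 0xff = 0x4d; word=0x4d19b4cb
word = 0x4d19b4cb → little-endian bytes:
  [0]=0xcb  [1]=0xb4  [2]=0x19  [3]=0x4d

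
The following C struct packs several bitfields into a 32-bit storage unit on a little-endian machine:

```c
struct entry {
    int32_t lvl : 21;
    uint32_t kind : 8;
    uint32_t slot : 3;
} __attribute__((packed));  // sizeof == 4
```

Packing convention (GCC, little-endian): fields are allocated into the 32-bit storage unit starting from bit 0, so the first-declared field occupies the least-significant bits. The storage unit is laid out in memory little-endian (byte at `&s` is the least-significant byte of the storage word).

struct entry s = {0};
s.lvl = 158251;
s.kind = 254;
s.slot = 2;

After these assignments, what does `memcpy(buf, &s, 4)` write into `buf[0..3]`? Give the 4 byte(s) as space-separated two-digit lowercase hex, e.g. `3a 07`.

lvl (21b) val=158251 bits=0x26a2b at bit 0: 0x00026a2b
kind (8b) val=254 bits=0xfe at bit 21: 0x1fc26a2b
slot (3b) val=2 bits=0x2 at bit 29: 0x5fc26a2b
word = 0x5fc26a2b → little-endian bytes:
  [0]=0x2b  [1]=0x6a  [2]=0xc2  [3]=0x5f

2b 6a c2 5f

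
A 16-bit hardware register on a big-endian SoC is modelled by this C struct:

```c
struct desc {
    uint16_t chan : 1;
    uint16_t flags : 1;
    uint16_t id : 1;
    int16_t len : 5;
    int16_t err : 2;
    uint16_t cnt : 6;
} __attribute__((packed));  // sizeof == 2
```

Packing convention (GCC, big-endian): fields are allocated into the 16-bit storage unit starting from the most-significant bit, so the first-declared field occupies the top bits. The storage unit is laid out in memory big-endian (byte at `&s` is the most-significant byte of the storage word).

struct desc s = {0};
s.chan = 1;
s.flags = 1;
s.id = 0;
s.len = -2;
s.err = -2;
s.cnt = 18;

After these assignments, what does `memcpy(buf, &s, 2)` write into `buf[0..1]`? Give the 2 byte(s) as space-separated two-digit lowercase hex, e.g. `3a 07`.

chan (1b) val=1 bits=0x1 at bit 15: 0x8000
flags (1b) val=1 bits=0x1 at bit 14: 0xc000
id (1b) val=0 bits=0x0 at bit 13: 0xc000
len (5b) val=-2 bits=0x1e at bit 8: 0xde00
err (2b) val=-2 bits=0x2 at bit 6: 0xde80
cnt (6b) val=18 bits=0x12 at bit 0: 0xde92
word = 0xde92 → big-endian bytes:
  [0]=0xde  [1]=0x92

de 92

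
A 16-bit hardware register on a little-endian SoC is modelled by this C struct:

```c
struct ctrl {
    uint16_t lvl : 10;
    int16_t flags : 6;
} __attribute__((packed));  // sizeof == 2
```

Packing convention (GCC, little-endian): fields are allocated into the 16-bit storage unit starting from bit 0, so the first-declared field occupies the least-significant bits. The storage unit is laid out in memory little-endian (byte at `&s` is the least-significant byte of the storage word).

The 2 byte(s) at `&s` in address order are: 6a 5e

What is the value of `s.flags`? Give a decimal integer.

23

[0]=0x6a [1]=0x5e (little-endian) → word 0x5e6a
lvl [0+:10] = (word>>0) & 0x3ff = 618
flags [10+:6] = (word>>10) & 0x3f = 23  ←
flags signed 6b, MSB=0: value = 23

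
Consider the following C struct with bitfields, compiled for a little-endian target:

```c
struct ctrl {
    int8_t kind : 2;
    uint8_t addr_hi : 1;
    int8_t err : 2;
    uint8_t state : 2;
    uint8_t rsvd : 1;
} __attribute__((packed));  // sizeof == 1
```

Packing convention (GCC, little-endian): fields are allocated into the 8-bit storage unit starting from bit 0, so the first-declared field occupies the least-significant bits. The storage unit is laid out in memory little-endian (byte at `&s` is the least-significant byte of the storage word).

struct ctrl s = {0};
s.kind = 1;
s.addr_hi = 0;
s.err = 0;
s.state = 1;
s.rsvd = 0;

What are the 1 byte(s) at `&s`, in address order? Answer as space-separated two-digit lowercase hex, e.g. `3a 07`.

21

kind:2 = 1 → 0x1 << 0 → word 0x01
addr_hi:1 = 0 → 0x0 << 2 → word 0x01
err:2 = 0 → 0x0 << 3 → word 0x01
state:2 = 1 → 0x1 << 5 → word 0x21
rsvd:1 = 0 → 0x0 << 7 → word 0x21
word = 0x21 → little-endian bytes:
  [0]=0x21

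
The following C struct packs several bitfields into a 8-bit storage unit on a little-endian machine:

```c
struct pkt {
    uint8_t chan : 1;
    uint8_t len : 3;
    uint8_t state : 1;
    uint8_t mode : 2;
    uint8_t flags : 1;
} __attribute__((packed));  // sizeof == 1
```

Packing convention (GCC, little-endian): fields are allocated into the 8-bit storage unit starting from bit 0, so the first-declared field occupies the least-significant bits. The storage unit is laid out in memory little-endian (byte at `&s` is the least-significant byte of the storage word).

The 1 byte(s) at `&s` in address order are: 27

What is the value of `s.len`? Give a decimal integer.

3

[0]=0x27 (little-endian) → word 0x27
chan [0+:1] = (word>>0) & 0x1 = 1
len [1+:3] = (word>>1) & 0x7 = 3  ←
state [4+:1] = (word>>4) & 0x1 = 0
mode [5+:2] = (word>>5) & 0x3 = 1
flags [7+:1] = (word>>7) & 0x1 = 0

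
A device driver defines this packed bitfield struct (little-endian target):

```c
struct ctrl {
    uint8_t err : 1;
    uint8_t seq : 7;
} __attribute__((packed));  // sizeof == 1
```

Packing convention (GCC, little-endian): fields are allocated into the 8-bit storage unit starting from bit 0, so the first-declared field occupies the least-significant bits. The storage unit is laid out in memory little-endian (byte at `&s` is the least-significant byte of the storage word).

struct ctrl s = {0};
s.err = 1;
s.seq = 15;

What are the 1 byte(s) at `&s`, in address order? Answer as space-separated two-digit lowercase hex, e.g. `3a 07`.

1f

[0+:1] err=1 & 0x1 = 0x1; word=0x01
[1+:7] seq=15 & 0x7f = 0xf; word=0x1f
word = 0x1f → little-endian bytes:
  [0]=0x1f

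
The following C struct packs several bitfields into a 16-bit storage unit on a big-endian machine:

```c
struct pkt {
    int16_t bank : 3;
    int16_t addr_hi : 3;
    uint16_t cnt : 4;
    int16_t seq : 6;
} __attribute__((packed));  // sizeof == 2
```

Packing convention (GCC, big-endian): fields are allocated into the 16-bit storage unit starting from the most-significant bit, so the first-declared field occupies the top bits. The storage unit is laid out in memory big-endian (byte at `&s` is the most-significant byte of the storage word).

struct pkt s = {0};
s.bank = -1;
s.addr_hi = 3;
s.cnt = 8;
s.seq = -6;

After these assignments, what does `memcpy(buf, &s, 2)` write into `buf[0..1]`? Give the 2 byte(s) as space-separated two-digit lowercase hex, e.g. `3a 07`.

ee 3a

[13+:3] bank=-1 & 0x7 = 0x7; word=0xe000
[10+:3] addr_hi=3 & 0x7 = 0x3; word=0xec00
[6+:4] cnt=8 & 0xf = 0x8; word=0xee00
[0+:6] seq=-6 & 0x3f = 0x3a; word=0xee3a
word = 0xee3a → big-endian bytes:
  [0]=0xee  [1]=0x3a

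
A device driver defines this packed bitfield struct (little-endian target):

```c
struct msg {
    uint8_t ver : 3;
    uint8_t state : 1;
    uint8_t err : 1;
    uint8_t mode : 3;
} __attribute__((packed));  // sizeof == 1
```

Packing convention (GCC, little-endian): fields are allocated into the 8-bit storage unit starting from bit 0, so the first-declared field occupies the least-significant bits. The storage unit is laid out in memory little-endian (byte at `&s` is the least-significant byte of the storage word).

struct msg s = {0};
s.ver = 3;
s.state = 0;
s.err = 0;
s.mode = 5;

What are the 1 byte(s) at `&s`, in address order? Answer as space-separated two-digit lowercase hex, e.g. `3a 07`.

ver (3b) val=3 bits=0x3 at bit 0: 0x03
state (1b) val=0 bits=0x0 at bit 3: 0x03
err (1b) val=0 bits=0x0 at bit 4: 0x03
mode (3b) val=5 bits=0x5 at bit 5: 0xa3
word = 0xa3 → little-endian bytes:
  [0]=0xa3

a3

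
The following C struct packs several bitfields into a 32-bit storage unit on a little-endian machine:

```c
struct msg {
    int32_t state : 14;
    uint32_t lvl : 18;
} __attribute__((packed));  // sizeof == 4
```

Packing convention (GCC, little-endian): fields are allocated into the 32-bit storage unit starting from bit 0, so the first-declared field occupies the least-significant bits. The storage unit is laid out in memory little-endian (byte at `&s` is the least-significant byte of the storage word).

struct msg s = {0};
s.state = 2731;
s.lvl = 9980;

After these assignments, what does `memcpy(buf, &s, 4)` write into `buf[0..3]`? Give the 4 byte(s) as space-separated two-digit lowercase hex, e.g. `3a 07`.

ab 0a bf 09

state:14 = 2731 → 0xaab << 0 → word 0x00000aab
lvl:18 = 9980 → 0x26fc << 14 → word 0x09bf0aab
word = 0x09bf0aab → little-endian bytes:
  [0]=0xab  [1]=0x0a  [2]=0xbf  [3]=0x09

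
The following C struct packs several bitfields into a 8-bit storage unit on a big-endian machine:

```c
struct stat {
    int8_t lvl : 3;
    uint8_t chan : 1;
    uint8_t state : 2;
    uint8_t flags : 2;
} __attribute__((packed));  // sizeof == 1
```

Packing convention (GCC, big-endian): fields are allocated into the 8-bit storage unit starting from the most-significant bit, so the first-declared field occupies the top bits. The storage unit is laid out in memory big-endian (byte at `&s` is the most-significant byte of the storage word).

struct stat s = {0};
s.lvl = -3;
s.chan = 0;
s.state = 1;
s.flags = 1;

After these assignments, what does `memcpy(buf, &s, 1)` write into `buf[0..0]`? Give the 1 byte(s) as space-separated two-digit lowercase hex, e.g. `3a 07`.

lvl (3b) val=-3 bits=0x5 at bit 5: 0xa0
chan (1b) val=0 bits=0x0 at bit 4: 0xa0
state (2b) val=1 bits=0x1 at bit 2: 0xa4
flags (2b) val=1 bits=0x1 at bit 0: 0xa5
word = 0xa5 → big-endian bytes:
  [0]=0xa5

a5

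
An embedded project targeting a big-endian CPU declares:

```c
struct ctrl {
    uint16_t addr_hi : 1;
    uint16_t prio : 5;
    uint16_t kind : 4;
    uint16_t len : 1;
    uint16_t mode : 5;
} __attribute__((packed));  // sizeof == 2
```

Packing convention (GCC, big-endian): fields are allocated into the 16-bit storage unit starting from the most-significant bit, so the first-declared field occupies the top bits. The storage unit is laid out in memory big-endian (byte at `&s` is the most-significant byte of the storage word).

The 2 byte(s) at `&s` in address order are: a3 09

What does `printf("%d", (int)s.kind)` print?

12

[0]=0xa3 [1]=0x09 (big-endian) → word 0xa309
addr_hi [15+:1] = (word>>15) & 0x1 = 1
prio [10+:5] = (word>>10) & 0x1f = 8
kind [6+:4] = (word>>6) & 0xf = 12  ←
len [5+:1] = (word>>5) & 0x1 = 0
mode [0+:5] = (word>>0) & 0x1f = 9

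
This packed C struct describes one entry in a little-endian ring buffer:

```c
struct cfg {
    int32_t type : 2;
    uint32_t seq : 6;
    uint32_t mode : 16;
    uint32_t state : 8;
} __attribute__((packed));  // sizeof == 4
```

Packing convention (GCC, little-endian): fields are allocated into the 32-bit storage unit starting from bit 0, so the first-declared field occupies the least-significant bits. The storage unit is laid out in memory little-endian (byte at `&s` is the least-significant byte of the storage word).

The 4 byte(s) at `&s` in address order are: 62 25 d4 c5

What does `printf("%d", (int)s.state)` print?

[0]=0x62 [1]=0x25 [2]=0xd4 [3]=0xc5 (little-endian) → word 0xc5d42562
type:2 @ bit 0 → (0xc5d42562>>0)&0x3 = 0x2
seq:6 @ bit 2 → (0xc5d42562>>2)&0x3f = 0x18
mode:16 @ bit 8 → (0xc5d42562>>8)&0xffff = 0xd425
state:8 @ bit 24 → (0xc5d42562>>24)&0xff = 0xc5  ←

197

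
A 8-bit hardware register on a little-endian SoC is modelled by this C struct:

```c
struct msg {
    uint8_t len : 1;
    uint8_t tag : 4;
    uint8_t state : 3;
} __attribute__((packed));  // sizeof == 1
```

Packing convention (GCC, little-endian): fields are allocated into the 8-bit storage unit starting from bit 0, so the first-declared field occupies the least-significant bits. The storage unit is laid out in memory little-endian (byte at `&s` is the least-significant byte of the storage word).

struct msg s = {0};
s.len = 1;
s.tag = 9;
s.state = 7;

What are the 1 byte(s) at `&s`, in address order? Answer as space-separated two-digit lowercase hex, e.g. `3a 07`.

f3

len:1 = 1 → 0x1 << 0 → word 0x01
tag:4 = 9 → 0x9 << 1 → word 0x13
state:3 = 7 → 0x7 << 5 → word 0xf3
word = 0xf3 → little-endian bytes:
  [0]=0xf3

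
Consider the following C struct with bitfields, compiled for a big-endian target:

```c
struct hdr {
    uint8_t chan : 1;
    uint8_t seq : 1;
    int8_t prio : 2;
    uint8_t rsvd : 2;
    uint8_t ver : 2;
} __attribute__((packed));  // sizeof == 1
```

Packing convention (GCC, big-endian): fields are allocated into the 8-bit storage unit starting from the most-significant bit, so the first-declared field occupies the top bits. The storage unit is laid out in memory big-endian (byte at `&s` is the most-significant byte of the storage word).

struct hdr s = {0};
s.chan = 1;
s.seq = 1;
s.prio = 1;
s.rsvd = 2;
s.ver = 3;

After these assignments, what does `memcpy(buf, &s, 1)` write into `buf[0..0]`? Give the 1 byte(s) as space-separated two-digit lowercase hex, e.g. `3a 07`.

[7+:1] chan=1 & 0x1 = 0x1; word=0x80
[6+:1] seq=1 & 0x1 = 0x1; word=0xc0
[4+:2] prio=1 & 0x3 = 0x1; word=0xd0
[2+:2] rsvd=2 & 0x3 = 0x2; word=0xd8
[0+:2] ver=3 & 0x3 = 0x3; word=0xdb
word = 0xdb → big-endian bytes:
  [0]=0xdb

db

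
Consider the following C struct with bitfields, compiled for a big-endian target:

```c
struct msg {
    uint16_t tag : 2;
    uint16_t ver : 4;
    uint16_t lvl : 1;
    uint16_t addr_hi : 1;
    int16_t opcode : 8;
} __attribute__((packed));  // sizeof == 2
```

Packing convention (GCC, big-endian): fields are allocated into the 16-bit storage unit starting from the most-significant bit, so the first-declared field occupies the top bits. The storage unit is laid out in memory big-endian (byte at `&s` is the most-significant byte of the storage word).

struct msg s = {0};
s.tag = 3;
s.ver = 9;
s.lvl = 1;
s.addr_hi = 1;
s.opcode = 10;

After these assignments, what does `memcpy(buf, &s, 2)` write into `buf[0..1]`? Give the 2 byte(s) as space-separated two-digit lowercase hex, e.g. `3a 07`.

e7 0a

tag:2 = 3 → 0x3 << 14 → word 0xc000
ver:4 = 9 → 0x9 << 10 → word 0xe400
lvl:1 = 1 → 0x1 << 9 → word 0xe600
addr_hi:1 = 1 → 0x1 << 8 → word 0xe700
opcode:8 = 10 → 0xa << 0 → word 0xe70a
word = 0xe70a → big-endian bytes:
  [0]=0xe7  [1]=0x0a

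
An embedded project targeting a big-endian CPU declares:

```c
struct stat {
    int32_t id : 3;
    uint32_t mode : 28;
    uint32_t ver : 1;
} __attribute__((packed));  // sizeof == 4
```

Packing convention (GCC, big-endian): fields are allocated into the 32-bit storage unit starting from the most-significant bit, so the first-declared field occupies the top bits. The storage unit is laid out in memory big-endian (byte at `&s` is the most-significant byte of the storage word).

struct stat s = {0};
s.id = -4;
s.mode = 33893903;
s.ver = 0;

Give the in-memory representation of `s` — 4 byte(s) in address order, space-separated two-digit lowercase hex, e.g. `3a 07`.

84 0a 5c 1e

id (3b) val=-4 bits=0x4 at bit 29: 0x80000000
mode (28b) val=33893903 bits=0x2052e0f at bit 1: 0x840a5c1e
ver (1b) val=0 bits=0x0 at bit 0: 0x840a5c1e
word = 0x840a5c1e → big-endian bytes:
  [0]=0x84  [1]=0x0a  [2]=0x5c  [3]=0x1e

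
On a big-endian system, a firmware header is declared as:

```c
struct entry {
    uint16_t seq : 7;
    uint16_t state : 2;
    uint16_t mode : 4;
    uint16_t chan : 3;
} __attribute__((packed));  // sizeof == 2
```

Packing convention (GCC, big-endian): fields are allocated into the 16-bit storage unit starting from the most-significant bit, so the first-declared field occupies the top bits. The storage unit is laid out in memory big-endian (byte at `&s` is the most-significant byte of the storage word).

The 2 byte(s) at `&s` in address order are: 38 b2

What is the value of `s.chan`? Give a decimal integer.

2

[0]=0x38 [1]=0xb2 (big-endian) → word 0x38b2
seq [9+:7] = (word>>9) & 0x7f = 28
state [7+:2] = (word>>7) & 0x3 = 1
mode [3+:4] = (word>>3) & 0xf = 6
chan [0+:3] = (word>>0) & 0x7 = 2  ←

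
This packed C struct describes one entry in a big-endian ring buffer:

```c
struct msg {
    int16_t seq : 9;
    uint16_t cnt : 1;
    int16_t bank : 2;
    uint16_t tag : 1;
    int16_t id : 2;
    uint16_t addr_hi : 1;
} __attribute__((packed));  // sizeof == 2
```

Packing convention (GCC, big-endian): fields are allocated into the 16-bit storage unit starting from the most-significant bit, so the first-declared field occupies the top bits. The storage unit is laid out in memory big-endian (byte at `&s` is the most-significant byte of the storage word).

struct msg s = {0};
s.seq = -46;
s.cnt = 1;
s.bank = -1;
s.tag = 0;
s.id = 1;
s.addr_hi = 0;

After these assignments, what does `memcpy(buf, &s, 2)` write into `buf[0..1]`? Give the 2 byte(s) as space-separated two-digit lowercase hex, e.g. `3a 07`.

e9 72

[7+:9] seq=-46 & 0x1ff = 0x1d2; word=0xe900
[6+:1] cnt=1 & 0x1 = 0x1; word=0xe940
[4+:2] bank=-1 & 0x3 = 0x3; word=0xe970
[3+:1] tag=0 & 0x1 = 0x0; word=0xe970
[1+:2] id=1 & 0x3 = 0x1; word=0xe972
[0+:1] addr_hi=0 & 0x1 = 0x0; word=0xe972
word = 0xe972 → big-endian bytes:
  [0]=0xe9  [1]=0x72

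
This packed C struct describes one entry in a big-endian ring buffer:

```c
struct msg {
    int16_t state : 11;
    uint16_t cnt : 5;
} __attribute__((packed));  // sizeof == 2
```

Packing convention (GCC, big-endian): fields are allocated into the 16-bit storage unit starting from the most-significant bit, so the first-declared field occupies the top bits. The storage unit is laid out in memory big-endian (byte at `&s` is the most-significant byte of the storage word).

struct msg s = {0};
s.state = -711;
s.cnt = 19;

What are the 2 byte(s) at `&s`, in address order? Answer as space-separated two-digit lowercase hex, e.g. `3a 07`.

state (11b) val=-711 bits=0x539 at bit 5: 0xa720
cnt (5b) val=19 bits=0x13 at bit 0: 0xa733
word = 0xa733 → big-endian bytes:
  [0]=0xa7  [1]=0x33

a7 33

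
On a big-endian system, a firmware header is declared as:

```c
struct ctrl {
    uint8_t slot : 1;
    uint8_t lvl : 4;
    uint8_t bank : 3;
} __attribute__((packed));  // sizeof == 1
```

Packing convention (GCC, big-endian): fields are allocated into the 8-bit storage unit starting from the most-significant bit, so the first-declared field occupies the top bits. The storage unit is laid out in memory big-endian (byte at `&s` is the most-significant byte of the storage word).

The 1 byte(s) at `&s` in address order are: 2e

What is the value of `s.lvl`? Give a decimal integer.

[0]=0x2e (big-endian) → word 0x2e
slot:1 @ bit 7 → (0x2e>>7)&0x1 = 0x0
lvl:4 @ bit 3 → (0x2e>>3)&0xf = 0x5  ←
bank:3 @ bit 0 → (0x2e>>0)&0x7 = 0x6

5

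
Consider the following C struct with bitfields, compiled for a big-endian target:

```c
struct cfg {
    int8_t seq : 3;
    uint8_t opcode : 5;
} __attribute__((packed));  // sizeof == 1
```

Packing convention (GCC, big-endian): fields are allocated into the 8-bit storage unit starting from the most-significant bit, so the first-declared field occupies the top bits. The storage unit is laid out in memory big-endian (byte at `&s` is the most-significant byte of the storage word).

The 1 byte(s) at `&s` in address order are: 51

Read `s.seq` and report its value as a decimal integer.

2

[0]=0x51 (big-endian) → word 0x51
seq:3 @ bit 5 → (0x51>>5)&0x7 = 0x2  ←
opcode:5 @ bit 0 → (0x51>>0)&0x1f = 0x11
seq signed 3b, MSB=0: value = 2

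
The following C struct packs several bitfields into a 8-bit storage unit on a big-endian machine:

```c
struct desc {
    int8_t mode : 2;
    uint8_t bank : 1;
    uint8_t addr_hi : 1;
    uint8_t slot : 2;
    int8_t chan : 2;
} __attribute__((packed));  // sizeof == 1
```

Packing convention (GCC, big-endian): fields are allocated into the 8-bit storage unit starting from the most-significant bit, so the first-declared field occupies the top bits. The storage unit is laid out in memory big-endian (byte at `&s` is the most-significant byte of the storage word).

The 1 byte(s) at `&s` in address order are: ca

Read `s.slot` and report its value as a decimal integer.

[0]=0xca (big-endian) → word 0xca
mode:2 @ bit 6 → (0xca>>6)&0x3 = 0x3
bank:1 @ bit 5 → (0xca>>5)&0x1 = 0x0
addr_hi:1 @ bit 4 → (0xca>>4)&0x1 = 0x0
slot:2 @ bit 2 → (0xca>>2)&0x3 = 0x2  ←
chan:2 @ bit 0 → (0xca>>0)&0x3 = 0x2

2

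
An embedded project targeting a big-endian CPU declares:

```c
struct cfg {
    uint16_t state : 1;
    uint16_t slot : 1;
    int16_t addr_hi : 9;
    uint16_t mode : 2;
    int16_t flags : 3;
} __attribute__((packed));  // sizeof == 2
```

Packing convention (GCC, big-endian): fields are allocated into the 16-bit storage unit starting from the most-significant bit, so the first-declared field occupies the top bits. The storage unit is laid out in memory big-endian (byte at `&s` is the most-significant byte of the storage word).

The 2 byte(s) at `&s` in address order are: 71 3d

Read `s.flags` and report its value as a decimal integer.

-3

[0]=0x71 [1]=0x3d (big-endian) → word 0x713d
state:1 @ bit 15 → (0x713d>>15)&0x1 = 0x0
slot:1 @ bit 14 → (0x713d>>14)&0x1 = 0x1
addr_hi:9 @ bit 5 → (0x713d>>5)&0x1ff = 0x189
mode:2 @ bit 3 → (0x713d>>3)&0x3 = 0x3
flags:3 @ bit 0 → (0x713d>>0)&0x7 = 0x5  ←
flags signed 3b, MSB=1: 5 - 8 = -3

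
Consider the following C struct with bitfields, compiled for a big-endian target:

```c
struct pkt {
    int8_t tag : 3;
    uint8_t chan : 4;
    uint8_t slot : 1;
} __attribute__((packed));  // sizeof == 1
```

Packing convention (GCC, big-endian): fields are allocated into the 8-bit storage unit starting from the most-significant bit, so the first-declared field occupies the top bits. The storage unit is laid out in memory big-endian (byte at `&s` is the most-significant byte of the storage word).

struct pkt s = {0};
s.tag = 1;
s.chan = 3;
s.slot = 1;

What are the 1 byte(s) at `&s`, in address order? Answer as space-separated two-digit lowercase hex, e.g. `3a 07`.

[5+:3] tag=1 & 0x7 = 0x1; word=0x20
[1+:4] chan=3 & 0xf = 0x3; word=0x26
[0+:1] slot=1 & 0x1 = 0x1; word=0x27
word = 0x27 → big-endian bytes:
  [0]=0x27

27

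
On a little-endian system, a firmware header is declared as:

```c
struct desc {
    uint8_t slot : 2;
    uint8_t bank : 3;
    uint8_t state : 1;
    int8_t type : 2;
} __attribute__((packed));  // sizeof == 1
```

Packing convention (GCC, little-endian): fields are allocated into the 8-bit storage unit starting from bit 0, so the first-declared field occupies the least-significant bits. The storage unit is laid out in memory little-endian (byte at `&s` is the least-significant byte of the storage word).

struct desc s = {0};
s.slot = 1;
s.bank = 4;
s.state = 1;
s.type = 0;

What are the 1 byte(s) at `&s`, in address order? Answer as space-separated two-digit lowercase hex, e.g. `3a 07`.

[0+:2] slot=1 & 0x3 = 0x1; word=0x01
[2+:3] bank=4 & 0x7 = 0x4; word=0x11
[5+:1] state=1 & 0x1 = 0x1; word=0x31
[6+:2] type=0 & 0x3 = 0x0; word=0x31
word = 0x31 → little-endian bytes:
  [0]=0x31

31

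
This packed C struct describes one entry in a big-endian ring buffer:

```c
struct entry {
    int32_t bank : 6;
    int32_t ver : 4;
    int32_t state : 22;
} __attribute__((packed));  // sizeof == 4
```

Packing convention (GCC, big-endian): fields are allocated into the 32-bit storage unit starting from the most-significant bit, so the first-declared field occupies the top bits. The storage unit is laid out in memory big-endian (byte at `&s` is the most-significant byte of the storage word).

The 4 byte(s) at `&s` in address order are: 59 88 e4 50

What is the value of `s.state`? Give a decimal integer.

[0]=0x59 [1]=0x88 [2]=0xe4 [3]=0x50 (big-endian) → word 0x5988e450
bank:6 @ bit 26 → (0x5988e450>>26)&0x3f = 0x16
ver:4 @ bit 22 → (0x5988e450>>22)&0xf = 0x6
state:22 @ bit 0 → (0x5988e450>>0)&0x3fffff = 0x8e450  ←
state signed 22b, MSB=0: value = 582736

582736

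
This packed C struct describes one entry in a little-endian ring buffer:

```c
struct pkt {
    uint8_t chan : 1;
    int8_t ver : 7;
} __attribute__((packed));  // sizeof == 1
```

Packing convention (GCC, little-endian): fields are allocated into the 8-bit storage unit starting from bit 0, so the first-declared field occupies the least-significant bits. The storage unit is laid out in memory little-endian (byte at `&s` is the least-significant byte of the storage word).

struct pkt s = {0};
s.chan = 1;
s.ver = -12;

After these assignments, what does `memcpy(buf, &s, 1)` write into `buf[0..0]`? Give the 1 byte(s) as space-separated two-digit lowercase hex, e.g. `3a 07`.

e9

chan (1b) val=1 bits=0x1 at bit 0: 0x01
ver (7b) val=-12 bits=0x74 at bit 1: 0xe9
word = 0xe9 → little-endian bytes:
  [0]=0xe9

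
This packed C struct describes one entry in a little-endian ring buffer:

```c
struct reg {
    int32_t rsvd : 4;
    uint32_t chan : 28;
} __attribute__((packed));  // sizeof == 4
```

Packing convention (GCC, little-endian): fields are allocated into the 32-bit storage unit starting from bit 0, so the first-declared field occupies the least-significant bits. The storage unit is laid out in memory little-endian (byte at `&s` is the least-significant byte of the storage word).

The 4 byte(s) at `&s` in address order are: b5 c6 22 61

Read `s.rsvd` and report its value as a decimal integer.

5

[0]=0xb5 [1]=0xc6 [2]=0x22 [3]=0x61 (little-endian) → word 0x6122c6b5
rsvd [0+:4] = (word>>0) & 0xf = 5  ←
chan [4+:28] = (word>>4) & 0xfffffff = 101854315
rsvd signed 4b, MSB=0: value = 5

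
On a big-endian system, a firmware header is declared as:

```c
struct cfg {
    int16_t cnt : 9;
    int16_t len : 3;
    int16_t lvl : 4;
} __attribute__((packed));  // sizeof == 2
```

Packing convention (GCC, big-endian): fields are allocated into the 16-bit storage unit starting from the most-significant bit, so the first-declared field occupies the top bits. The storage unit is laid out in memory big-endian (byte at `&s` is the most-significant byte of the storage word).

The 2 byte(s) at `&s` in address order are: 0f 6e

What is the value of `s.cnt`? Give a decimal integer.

[0]=0x0f [1]=0x6e (big-endian) → word 0x0f6e
cnt [7+:9] = (word>>7) & 0x1ff = 30  ←
len [4+:3] = (word>>4) & 0x7 = 6
lvl [0+:4] = (word>>0) & 0xf = 14
cnt signed 9b, MSB=0: value = 30

30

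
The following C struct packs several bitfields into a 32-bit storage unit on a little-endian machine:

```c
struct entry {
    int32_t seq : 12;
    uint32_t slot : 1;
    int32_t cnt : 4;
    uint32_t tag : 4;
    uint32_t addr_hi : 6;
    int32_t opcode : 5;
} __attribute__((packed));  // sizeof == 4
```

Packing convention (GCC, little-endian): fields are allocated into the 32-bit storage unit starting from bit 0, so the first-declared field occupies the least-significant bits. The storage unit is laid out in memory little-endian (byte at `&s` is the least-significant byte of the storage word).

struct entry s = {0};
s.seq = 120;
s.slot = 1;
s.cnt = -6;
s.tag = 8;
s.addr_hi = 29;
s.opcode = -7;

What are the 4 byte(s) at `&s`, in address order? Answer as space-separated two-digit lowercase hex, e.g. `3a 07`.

78 50 b1 cb

seq (12b) val=120 bits=0x78 at bit 0: 0x00000078
slot (1b) val=1 bits=0x1 at bit 12: 0x00001078
cnt (4b) val=-6 bits=0xa at bit 13: 0x00015078
tag (4b) val=8 bits=0x8 at bit 17: 0x00115078
addr_hi (6b) val=29 bits=0x1d at bit 21: 0x03b15078
opcode (5b) val=-7 bits=0x19 at bit 27: 0xcbb15078
word = 0xcbb15078 → little-endian bytes:
  [0]=0x78  [1]=0x50  [2]=0xb1  [3]=0xcb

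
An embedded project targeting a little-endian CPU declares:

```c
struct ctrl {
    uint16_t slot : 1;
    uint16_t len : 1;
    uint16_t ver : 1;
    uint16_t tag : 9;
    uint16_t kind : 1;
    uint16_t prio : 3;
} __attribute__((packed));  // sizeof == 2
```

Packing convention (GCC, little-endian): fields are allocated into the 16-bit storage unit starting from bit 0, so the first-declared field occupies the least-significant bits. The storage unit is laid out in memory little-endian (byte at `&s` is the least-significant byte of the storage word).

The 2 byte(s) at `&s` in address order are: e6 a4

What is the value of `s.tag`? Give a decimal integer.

156

[0]=0xe6 [1]=0xa4 (little-endian) → word 0xa4e6
slot [0+:1] = (word>>0) & 0x1 = 0
len [1+:1] = (word>>1) & 0x1 = 1
ver [2+:1] = (word>>2) & 0x1 = 1
tag [3+:9] = (word>>3) & 0x1ff = 156  ←
kind [12+:1] = (word>>12) & 0x1 = 0
prio [13+:3] = (word>>13) & 0x7 = 5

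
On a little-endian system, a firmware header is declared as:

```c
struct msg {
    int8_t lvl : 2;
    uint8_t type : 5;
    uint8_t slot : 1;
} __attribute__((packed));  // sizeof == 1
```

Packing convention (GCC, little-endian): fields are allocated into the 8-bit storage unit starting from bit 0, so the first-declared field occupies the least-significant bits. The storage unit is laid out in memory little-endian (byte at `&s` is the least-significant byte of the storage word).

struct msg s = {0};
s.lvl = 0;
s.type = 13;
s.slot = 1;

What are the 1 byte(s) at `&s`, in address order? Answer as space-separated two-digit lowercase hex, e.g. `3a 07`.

b4

lvl (2b) val=0 bits=0x0 at bit 0: 0x00
type (5b) val=13 bits=0xd at bit 2: 0x34
slot (1b) val=1 bits=0x1 at bit 7: 0xb4
word = 0xb4 → little-endian bytes:
  [0]=0xb4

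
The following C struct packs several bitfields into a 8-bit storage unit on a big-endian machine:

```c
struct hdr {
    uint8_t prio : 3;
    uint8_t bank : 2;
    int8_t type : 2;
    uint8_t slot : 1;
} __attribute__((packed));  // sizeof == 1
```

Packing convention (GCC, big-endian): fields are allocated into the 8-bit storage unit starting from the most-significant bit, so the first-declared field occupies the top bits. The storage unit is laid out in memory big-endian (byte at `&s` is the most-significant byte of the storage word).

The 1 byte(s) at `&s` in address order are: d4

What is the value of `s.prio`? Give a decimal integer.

6

[0]=0xd4 (big-endian) → word 0xd4
prio [5+:3] = (word>>5) & 0x7 = 6  ←
bank [3+:2] = (word>>3) & 0x3 = 2
type [1+:2] = (word>>1) & 0x3 = 2
slot [0+:1] = (word>>0) & 0x1 = 0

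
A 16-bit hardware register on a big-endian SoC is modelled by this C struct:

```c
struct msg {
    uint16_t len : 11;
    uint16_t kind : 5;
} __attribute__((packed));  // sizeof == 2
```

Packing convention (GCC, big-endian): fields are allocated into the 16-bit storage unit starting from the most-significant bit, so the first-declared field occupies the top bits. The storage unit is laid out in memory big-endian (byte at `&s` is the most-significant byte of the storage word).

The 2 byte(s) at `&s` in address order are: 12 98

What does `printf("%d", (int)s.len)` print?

[0]=0x12 [1]=0x98 (big-endian) → word 0x1298
len [5+:11] = (word>>5) & 0x7ff = 148  ←
kind [0+:5] = (word>>0) & 0x1f = 24

148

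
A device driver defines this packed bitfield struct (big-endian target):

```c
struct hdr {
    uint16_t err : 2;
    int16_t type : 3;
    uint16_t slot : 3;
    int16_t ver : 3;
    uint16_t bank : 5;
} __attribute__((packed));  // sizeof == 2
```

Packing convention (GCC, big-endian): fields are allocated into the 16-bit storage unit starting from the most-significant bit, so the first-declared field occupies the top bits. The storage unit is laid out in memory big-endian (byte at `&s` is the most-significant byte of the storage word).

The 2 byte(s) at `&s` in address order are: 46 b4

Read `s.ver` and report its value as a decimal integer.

-3

[0]=0x46 [1]=0xb4 (big-endian) → word 0x46b4
err [14+:2] = (word>>14) & 0x3 = 1
type [11+:3] = (word>>11) & 0x7 = 0
slot [8+:3] = (word>>8) & 0x7 = 6
ver [5+:3] = (word>>5) & 0x7 = 5  ←
bank [0+:5] = (word>>0) & 0x1f = 20
ver signed 3b, MSB=1: 5 - 8 = -3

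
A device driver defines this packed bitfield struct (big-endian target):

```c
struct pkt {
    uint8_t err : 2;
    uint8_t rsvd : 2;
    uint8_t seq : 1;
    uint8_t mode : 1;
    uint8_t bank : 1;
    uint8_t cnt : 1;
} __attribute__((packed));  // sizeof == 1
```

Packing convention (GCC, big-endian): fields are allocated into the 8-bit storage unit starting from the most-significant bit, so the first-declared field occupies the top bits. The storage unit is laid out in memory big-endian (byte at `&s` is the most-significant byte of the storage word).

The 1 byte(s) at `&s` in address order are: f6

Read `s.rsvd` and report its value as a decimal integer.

3

[0]=0xf6 (big-endian) → word 0xf6
err [6+:2] = (word>>6) & 0x3 = 3
rsvd [4+:2] = (word>>4) & 0x3 = 3  ←
seq [3+:1] = (word>>3) & 0x1 = 0
mode [2+:1] = (word>>2) & 0x1 = 1
bank [1+:1] = (word>>1) & 0x1 = 1
cnt [0+:1] = (word>>0) & 0x1 = 0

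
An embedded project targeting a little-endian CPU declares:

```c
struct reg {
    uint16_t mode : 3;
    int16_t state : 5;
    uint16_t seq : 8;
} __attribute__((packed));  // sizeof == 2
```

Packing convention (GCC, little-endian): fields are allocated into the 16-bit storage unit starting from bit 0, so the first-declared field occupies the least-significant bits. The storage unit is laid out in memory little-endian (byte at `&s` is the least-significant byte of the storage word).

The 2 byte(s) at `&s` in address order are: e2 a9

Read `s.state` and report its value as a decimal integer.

-4

[0]=0xe2 [1]=0xa9 (little-endian) → word 0xa9e2
mode [0+:3] = (word>>0) & 0x7 = 2
state [3+:5] = (word>>3) & 0x1f = 28  ←
seq [8+:8] = (word>>8) & 0xff = 169
state signed 5b, MSB=1: 28 - 32 = -4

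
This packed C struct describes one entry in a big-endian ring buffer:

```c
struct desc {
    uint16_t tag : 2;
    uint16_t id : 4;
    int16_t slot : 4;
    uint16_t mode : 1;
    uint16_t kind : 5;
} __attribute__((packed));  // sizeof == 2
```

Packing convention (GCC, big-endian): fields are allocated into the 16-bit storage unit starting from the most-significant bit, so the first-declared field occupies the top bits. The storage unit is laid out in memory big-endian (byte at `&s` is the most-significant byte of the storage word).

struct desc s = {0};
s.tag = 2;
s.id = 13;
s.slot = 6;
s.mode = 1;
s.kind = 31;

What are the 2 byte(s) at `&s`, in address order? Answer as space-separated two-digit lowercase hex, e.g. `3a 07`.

b5 bf

tag:2 = 2 → 0x2 << 14 → word 0x8000
id:4 = 13 → 0xd << 10 → word 0xb400
slot:4 = 6 → 0x6 << 6 → word 0xb580
mode:1 = 1 → 0x1 << 5 → word 0xb5a0
kind:5 = 31 → 0x1f << 0 → word 0xb5bf
word = 0xb5bf → big-endian bytes:
  [0]=0xb5  [1]=0xbf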